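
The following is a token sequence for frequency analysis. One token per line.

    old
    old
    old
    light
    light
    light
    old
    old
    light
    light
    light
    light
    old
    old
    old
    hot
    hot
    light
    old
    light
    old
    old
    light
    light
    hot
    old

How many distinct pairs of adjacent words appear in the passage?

9

26 tokens → 25 bigram windows in total.
Repeated bigrams (each contributes count−1 duplicates):
  light light: 6
  old old: 6
  light old: 4
  old light: 4
16 duplicate windows → 25 − 16 = 9 distinct.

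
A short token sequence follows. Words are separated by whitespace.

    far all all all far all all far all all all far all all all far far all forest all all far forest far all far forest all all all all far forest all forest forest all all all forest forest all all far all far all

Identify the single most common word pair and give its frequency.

Bigram frequencies (highest first):
  all all: 14
  all far: 9
  far all: 8
  forest all: 5
  all forest: 3
  far forest: 3
  … (3 more, each ≤ 2)

"all all", 14 times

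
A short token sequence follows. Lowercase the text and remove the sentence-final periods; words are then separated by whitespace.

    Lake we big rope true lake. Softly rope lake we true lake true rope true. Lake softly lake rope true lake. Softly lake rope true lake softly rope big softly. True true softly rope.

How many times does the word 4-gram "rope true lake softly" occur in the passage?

4

Scanning the 31 overlapping 4-gram windows for "rope true lake softly":
  position 4–7: rope true lake softly
  position 14–17: rope true lake softly
  position 19–22: rope true lake softly
  position 24–27: rope true lake softly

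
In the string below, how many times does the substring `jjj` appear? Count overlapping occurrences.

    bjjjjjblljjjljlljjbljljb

Sliding a length-3 window over the 24 characters (22 positions):
  position 2–4: jjj
  position 3–5: jjj
  position 4–6: jjj
  position 10–12: jjj

4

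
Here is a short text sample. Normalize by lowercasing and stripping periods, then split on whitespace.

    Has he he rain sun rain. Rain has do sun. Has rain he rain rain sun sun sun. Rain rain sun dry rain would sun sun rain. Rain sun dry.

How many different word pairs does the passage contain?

17

30 tokens → 29 bigram windows in total.
Repeated bigrams (each contributes count−1 duplicates):
  rain rain: 4
  rain sun: 4
  sun rain: 3
  sun sun: 3
  he rain: 2
  sun dry: 2
12 duplicate windows → 29 − 12 = 17 distinct.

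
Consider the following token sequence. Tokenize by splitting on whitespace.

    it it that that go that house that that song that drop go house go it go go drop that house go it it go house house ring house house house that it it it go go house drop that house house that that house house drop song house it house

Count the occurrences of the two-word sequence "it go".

Scanning the 50 overlapping bigram windows for "it go":
  position 16–17: it go
  position 24–25: it go
  position 35–36: it go

3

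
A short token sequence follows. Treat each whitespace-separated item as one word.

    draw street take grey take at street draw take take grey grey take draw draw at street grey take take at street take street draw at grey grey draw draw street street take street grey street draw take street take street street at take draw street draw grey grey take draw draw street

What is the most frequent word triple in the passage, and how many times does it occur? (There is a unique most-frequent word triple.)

Trigram frequencies (highest first):
  street take street: 3
  take at street: 2
  street draw take: 2
  grey grey take: 2
  grey take draw: 2
  take draw draw: 2
  … (37 more, each ≤ 2)

"street take street", 3 times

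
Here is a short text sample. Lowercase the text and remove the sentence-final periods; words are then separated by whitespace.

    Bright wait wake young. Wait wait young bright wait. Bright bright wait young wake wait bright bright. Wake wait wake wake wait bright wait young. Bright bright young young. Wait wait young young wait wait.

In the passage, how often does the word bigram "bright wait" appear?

Scanning the 34 overlapping bigram windows for "bright wait":
  position 1–2: bright wait
  position 8–9: bright wait
  position 11–12: bright wait
  position 23–24: bright wait

4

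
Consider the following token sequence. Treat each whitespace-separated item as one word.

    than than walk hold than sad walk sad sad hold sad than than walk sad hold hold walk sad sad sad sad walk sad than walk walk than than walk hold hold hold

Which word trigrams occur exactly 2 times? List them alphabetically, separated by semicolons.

Trigram counts meeting the condition (exactly 2 times):
  sad sad sad: 2
  sad walk sad: 2
  than walk hold: 2
  walk sad sad: 2

sad sad sad; sad walk sad; than walk hold; walk sad sad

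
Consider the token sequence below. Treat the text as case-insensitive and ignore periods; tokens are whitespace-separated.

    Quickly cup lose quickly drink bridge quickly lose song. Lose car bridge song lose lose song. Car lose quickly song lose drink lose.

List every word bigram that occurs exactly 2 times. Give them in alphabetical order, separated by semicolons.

lose quickly; lose song

Bigram counts meeting the condition (exactly 2 times):
  lose quickly: 2
  lose song: 2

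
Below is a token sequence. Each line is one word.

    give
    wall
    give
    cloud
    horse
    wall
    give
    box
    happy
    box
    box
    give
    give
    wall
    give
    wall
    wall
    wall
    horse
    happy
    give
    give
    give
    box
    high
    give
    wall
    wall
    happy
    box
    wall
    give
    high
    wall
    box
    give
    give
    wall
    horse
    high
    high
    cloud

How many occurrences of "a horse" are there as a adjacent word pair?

Scanning the 41 overlapping bigram windows for "a horse":
  (none found)

0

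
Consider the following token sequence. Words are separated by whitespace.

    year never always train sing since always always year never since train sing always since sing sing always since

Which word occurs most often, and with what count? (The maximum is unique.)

"always", 5 times

Unigram frequencies (highest first):
  always: 5
  sing: 4
  since: 4
  year: 2
  never: 2
  train: 2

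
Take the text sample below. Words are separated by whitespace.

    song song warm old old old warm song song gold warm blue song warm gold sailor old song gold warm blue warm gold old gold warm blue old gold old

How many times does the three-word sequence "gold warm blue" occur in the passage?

Scanning the 28 overlapping trigram windows for "gold warm blue":
  position 10–12: gold warm blue
  position 19–21: gold warm blue
  position 25–27: gold warm blue

3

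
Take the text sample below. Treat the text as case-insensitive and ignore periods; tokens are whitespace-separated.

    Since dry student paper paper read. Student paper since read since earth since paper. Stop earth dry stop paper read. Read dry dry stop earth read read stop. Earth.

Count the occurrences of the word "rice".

Scanning the 29 tokens for "rice":
  (none found)

0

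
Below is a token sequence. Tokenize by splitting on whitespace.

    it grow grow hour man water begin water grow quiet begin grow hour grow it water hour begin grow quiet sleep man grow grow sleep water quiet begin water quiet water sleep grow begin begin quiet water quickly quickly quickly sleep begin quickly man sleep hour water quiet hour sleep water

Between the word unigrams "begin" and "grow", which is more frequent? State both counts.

"begin": 7 occurrences
"grow": 9 occurrences

"grow" (9 vs 7)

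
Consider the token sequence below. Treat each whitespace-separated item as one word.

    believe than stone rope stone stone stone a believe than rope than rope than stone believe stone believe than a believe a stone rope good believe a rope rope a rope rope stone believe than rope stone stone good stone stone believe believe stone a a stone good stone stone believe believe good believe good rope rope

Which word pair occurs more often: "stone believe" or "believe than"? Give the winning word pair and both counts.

"stone believe" (5 vs 4)

"stone believe": 5 occurrences
"believe than": 4 occurrences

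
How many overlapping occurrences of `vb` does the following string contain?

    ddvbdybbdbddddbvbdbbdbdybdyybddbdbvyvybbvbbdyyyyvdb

3

Sliding a length-2 window over the 51 characters (50 positions):
  position 3–4: vb
  position 16–17: vb
  position 41–42: vb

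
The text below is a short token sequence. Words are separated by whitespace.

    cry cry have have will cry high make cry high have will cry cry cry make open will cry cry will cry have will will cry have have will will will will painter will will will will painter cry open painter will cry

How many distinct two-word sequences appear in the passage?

19

43 tokens → 42 bigram windows in total.
Repeated bigrams (each contributes count−1 duplicates):
  will will: 7
  will cry: 6
  cry cry: 4
  have will: 4
  cry have: 3
  cry high: 2
  have have: 2
  painter will: 2
  … (1 more repeated)
23 duplicate windows → 42 − 23 = 19 distinct.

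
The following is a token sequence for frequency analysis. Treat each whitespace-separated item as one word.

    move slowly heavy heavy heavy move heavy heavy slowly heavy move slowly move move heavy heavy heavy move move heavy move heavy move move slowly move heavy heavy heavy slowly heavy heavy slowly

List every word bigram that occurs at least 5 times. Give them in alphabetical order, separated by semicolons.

heavy heavy; heavy move; move heavy

Bigram counts meeting the condition (at least 5 times):
  heavy heavy: 8
  heavy move: 5
  move heavy: 5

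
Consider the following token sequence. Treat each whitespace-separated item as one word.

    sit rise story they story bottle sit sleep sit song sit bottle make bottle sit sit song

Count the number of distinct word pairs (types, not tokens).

17 tokens → 16 bigram windows in total.
Repeated bigrams (each contributes count−1 duplicates):
  bottle sit: 2
  sit song: 2
2 duplicate windows → 16 − 2 = 14 distinct.

14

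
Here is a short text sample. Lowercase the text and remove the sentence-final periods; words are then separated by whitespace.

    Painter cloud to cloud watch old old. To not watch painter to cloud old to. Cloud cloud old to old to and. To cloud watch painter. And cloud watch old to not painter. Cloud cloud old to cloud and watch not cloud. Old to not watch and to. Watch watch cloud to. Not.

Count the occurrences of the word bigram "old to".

Scanning the 52 overlapping bigram windows for "old to":
  position 7–8: old to
  position 14–15: old to
  position 18–19: old to
  position 20–21: old to
  position 30–31: old to
  position 36–37: old to
  position 43–44: old to

7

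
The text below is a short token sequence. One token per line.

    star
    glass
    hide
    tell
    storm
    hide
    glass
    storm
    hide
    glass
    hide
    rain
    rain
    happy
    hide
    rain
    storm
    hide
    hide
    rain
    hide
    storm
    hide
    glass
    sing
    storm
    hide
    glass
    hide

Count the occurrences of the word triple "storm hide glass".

Scanning the 27 overlapping trigram windows for "storm hide glass":
  position 5–7: storm hide glass
  position 8–10: storm hide glass
  position 22–24: storm hide glass
  position 26–28: storm hide glass

4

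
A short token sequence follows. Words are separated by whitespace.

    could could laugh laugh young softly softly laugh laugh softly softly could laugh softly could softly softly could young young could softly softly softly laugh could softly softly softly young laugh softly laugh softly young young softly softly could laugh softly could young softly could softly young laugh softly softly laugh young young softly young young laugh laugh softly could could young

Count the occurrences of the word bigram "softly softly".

9

Scanning the 61 overlapping bigram windows for "softly softly":
  position 6–7: softly softly
  position 10–11: softly softly
  position 16–17: softly softly
  position 22–23: softly softly
  position 23–24: softly softly
  position 27–28: softly softly
  position 28–29: softly softly
  position 37–38: softly softly
  position 49–50: softly softly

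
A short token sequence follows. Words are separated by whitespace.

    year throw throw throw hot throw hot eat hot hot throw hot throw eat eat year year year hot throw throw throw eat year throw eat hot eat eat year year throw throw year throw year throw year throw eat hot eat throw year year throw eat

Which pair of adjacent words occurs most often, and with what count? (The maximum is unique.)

"year throw", 7 times

Bigram frequencies (highest first):
  year throw: 7
  throw throw: 5
  throw eat: 5
  hot throw: 4
  year year: 4
  throw year: 4
  … (8 more, each ≤ 3)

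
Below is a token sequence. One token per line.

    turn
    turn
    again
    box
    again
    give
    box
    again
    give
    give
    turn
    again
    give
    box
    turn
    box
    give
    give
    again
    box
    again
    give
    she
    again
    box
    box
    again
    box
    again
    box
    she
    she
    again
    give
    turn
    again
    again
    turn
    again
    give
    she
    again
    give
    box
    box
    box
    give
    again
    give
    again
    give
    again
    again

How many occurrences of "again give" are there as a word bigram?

Scanning the 52 overlapping bigram windows for "again give":
  position 5–6: again give
  position 8–9: again give
  position 12–13: again give
  position 21–22: again give
  position 33–34: again give
  position 39–40: again give
  position 42–43: again give
  position 48–49: again give
  position 50–51: again give

9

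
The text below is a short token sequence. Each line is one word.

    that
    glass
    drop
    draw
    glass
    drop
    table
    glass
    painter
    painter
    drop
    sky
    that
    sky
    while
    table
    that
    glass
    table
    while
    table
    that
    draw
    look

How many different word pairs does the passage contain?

19

24 tokens → 23 bigram windows in total.
Repeated bigrams (each contributes count−1 duplicates):
  glass drop: 2
  table that: 2
  that glass: 2
  while table: 2
4 duplicate windows → 23 − 4 = 19 distinct.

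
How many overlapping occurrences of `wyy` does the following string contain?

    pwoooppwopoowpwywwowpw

0

Sliding a length-3 window over the 22 characters (20 positions):
  (no match at any position)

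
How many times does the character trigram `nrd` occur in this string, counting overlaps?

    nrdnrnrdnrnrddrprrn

3

Sliding a length-3 window over the 19 characters (17 positions):
  position 1–3: nrd
  position 6–8: nrd
  position 11–13: nrd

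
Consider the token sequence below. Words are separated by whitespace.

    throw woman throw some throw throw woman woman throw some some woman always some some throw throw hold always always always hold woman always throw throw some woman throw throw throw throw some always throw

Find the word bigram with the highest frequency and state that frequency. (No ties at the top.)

Bigram frequencies (highest first):
  throw throw: 6
  throw some: 4
  woman throw: 3
  throw woman: 2
  some throw: 2
  some some: 2
  … (11 more, each ≤ 2)

"throw throw", 6 times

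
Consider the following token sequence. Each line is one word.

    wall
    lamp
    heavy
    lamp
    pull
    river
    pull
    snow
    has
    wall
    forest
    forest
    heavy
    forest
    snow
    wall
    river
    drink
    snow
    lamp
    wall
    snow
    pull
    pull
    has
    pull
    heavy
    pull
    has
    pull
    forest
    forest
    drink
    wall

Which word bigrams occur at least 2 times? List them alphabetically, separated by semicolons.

forest forest; has pull; pull has

Bigram counts meeting the condition (at least 2 times):
  forest forest: 2
  has pull: 2
  pull has: 2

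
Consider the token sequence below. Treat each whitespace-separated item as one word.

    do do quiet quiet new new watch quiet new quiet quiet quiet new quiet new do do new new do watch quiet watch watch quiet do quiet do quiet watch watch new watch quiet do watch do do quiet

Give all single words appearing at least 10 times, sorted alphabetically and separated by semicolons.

Unigram counts meeting the condition (at least 10 times):
  do: 10
  quiet: 13

do; quiet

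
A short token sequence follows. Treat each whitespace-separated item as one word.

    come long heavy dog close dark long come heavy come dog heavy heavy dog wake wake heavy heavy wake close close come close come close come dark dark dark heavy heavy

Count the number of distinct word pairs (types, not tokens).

23

31 tokens → 30 bigram windows in total.
Repeated bigrams (each contributes count−1 duplicates):
  close come: 3
  heavy heavy: 3
  come close: 2
  dark dark: 2
  heavy dog: 2
7 duplicate windows → 30 − 7 = 23 distinct.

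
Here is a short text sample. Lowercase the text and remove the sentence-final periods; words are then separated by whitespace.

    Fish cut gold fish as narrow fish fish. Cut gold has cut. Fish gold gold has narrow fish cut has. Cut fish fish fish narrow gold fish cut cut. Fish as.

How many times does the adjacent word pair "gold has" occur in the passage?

Scanning the 30 overlapping bigram windows for "gold has":
  position 10–11: gold has
  position 15–16: gold has

2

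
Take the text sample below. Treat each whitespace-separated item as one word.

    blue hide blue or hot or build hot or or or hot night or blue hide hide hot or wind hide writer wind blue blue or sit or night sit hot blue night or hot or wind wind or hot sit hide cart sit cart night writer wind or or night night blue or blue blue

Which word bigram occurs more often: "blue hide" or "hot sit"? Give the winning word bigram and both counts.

"blue hide" (2 vs 1)

"blue hide": 2 occurrences
"hot sit": 1 occurrence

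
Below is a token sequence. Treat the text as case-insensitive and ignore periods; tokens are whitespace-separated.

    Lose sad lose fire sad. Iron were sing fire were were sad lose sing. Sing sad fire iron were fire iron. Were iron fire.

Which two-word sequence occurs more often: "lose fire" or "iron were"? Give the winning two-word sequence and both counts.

"lose fire": 1 occurrence
"iron were": 3 occurrences

"iron were" (3 vs 1)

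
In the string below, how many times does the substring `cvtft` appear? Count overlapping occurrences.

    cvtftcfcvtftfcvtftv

3

Sliding a length-5 window over the 19 characters (15 positions):
  position 1–5: cvtft
  position 8–12: cvtft
  position 14–18: cvtft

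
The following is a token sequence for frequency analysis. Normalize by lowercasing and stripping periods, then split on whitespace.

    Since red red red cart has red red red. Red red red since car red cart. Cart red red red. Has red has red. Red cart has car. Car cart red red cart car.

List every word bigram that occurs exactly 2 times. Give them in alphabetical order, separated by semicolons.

Bigram counts meeting the condition (exactly 2 times):
  cart has: 2
  cart red: 2
  red has: 2

cart has; cart red; red has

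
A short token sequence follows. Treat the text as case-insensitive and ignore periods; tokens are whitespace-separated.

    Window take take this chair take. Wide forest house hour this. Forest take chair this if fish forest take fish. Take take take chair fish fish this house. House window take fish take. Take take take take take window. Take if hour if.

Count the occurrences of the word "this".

Scanning the 43 tokens for "this":
  position 4: this
  position 11: this
  position 15: this
  position 27: this

4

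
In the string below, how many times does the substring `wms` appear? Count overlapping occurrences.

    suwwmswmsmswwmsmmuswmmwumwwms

4

Sliding a length-3 window over the 29 characters (27 positions):
  position 4–6: wms
  position 7–9: wms
  position 13–15: wms
  position 27–29: wms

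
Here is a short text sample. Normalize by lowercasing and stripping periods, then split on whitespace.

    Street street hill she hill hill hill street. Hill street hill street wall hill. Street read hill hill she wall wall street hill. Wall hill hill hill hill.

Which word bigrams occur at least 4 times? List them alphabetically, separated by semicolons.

hill hill; hill street; street hill

Bigram counts meeting the condition (at least 4 times):
  hill hill: 6
  hill street: 4
  street hill: 4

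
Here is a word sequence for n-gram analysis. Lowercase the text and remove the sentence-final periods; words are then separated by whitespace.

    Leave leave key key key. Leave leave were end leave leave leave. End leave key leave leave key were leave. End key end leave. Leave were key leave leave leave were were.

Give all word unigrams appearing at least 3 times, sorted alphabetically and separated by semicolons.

Unigram counts meeting the condition (at least 3 times):
  end: 4
  key: 7
  leave: 16
  were: 5

end; key; leave; were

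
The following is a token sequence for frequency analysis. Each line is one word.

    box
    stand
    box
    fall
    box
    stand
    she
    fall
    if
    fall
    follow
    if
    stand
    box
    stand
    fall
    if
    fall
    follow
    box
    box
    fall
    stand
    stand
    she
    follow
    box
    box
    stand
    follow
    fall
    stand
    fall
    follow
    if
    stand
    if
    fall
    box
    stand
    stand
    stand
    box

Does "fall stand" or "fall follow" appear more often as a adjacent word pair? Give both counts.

"fall stand": 2 occurrences
"fall follow": 3 occurrences

"fall follow" (3 vs 2)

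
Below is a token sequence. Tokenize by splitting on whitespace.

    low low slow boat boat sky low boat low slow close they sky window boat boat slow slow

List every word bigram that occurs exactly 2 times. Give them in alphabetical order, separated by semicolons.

boat boat; low slow

Bigram counts meeting the condition (exactly 2 times):
  boat boat: 2
  low slow: 2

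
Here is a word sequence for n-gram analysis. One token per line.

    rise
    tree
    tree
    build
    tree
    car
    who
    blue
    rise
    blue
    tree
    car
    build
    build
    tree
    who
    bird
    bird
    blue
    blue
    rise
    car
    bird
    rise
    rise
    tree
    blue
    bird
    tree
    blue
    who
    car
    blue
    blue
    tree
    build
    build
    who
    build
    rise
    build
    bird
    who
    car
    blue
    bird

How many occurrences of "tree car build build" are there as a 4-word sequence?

1

Scanning the 43 overlapping 4-gram windows for "tree car build build":
  position 11–14: tree car build build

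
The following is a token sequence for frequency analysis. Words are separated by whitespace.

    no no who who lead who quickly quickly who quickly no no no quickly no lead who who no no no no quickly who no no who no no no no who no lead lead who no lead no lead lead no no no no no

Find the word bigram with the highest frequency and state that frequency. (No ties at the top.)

"no no", 14 times

Bigram frequencies (highest first):
  no no: 14
  who no: 5
  no lead: 4
  no who: 3
  lead who: 3
  who who: 2
  … (8 more, each ≤ 2)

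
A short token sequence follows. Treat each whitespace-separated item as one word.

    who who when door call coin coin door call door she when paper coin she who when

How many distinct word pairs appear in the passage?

14

17 tokens → 16 bigram windows in total.
Repeated bigrams (each contributes count−1 duplicates):
  door call: 2
  who when: 2
2 duplicate windows → 16 − 2 = 14 distinct.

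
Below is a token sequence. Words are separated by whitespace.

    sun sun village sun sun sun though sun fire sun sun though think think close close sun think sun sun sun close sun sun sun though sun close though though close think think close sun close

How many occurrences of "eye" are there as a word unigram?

0

Scanning the 36 tokens for "eye":
  (none found)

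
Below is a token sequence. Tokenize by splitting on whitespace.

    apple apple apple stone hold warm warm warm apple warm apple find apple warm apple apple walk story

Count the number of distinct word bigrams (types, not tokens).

18 tokens → 17 bigram windows in total.
Repeated bigrams (each contributes count−1 duplicates):
  apple apple: 3
  warm apple: 3
  apple warm: 2
  warm warm: 2
6 duplicate windows → 17 − 6 = 11 distinct.

11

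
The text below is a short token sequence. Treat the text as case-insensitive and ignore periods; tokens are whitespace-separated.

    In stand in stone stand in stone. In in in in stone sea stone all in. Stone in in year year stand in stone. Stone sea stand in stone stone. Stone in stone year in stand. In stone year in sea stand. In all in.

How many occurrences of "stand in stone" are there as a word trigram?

Scanning the 43 overlapping trigram windows for "stand in stone":
  position 2–4: stand in stone
  position 5–7: stand in stone
  position 22–24: stand in stone
  position 27–29: stand in stone
  position 36–38: stand in stone

5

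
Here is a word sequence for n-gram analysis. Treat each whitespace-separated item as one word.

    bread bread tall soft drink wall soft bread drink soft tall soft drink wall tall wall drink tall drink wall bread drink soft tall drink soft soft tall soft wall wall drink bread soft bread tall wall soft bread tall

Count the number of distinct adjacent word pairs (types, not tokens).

40 tokens → 39 bigram windows in total.
Repeated bigrams (each contributes count−1 duplicates):
  bread tall: 3
  drink soft: 3
  drink wall: 3
  soft bread: 3
  soft tall: 3
  tall soft: 3
  bread drink: 2
  soft drink: 2
  … (4 more repeated)
18 duplicate windows → 39 − 18 = 21 distinct.

21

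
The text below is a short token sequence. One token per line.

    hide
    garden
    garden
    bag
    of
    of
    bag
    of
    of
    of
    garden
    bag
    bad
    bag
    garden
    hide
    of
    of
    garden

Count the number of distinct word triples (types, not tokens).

19 tokens → 17 trigram windows in total.
Repeated trigrams (each contributes count−1 duplicates):
  bag of of: 2
  of of garden: 2
2 duplicate windows → 17 − 2 = 15 distinct.

15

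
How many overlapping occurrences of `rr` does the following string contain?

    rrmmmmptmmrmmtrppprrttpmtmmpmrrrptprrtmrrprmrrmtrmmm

7

Sliding a length-2 window over the 52 characters (51 positions):
  position 1–2: rr
  position 19–20: rr
  position 30–31: rr
  position 31–32: rr
  position 36–37: rr
  position 40–41: rr
  position 45–46: rr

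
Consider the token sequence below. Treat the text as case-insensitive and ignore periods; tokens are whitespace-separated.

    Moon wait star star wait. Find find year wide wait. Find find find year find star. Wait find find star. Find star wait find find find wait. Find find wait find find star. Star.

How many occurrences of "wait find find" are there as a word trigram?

Scanning the 32 overlapping trigram windows for "wait find find":
  position 5–7: wait find find
  position 10–12: wait find find
  position 17–19: wait find find
  position 23–25: wait find find
  position 27–29: wait find find
  position 30–32: wait find find

6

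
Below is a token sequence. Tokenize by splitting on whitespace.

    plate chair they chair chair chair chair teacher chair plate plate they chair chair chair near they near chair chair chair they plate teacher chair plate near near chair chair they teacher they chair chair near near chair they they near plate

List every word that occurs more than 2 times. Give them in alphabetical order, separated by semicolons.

chair; near; plate; teacher; they

Unigram counts meeting the condition (more than 2 times):
  chair: 18
  near: 7
  plate: 6
  teacher: 3
  they: 8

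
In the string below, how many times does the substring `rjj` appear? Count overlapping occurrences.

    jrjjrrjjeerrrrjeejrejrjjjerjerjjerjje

5

Sliding a length-3 window over the 37 characters (35 positions):
  position 2–4: rjj
  position 6–8: rjj
  position 22–24: rjj
  position 30–32: rjj
  position 34–36: rjj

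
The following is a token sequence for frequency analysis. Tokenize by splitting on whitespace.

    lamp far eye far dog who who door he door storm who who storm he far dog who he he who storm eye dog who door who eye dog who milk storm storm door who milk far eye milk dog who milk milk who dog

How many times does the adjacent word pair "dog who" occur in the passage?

Scanning the 44 overlapping bigram windows for "dog who":
  position 5–6: dog who
  position 17–18: dog who
  position 24–25: dog who
  position 29–30: dog who
  position 40–41: dog who

5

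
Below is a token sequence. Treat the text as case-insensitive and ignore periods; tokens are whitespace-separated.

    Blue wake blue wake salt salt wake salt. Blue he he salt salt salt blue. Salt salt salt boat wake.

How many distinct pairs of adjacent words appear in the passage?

12

20 tokens → 19 bigram windows in total.
Repeated bigrams (each contributes count−1 duplicates):
  salt salt: 5
  blue wake: 2
  salt blue: 2
  wake salt: 2
7 duplicate windows → 19 − 7 = 12 distinct.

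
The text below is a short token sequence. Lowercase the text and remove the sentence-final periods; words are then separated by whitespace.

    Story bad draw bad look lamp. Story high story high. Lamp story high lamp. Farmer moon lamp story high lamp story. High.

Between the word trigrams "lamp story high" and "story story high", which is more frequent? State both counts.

"lamp story high" (4 vs 0)

"lamp story high": 4 occurrences
"story story high": 0 occurrences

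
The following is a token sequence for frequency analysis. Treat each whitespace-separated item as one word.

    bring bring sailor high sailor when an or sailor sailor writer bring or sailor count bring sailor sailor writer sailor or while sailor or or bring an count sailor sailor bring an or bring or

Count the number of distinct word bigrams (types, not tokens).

24

35 tokens → 34 bigram windows in total.
Repeated bigrams (each contributes count−1 duplicates):
  sailor sailor: 3
  an or: 2
  bring an: 2
  bring or: 2
  bring sailor: 2
  or bring: 2
  or sailor: 2
  sailor or: 2
  … (1 more repeated)
10 duplicate windows → 34 − 10 = 24 distinct.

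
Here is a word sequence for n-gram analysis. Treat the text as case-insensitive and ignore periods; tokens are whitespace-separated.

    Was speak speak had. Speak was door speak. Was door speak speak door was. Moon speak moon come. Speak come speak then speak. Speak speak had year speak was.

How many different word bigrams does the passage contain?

29 tokens → 28 bigram windows in total.
Repeated bigrams (each contributes count−1 duplicates):
  speak speak: 4
  speak was: 3
  come speak: 2
  door speak: 2
  speak had: 2
  was door: 2
9 duplicate windows → 28 − 9 = 19 distinct.

19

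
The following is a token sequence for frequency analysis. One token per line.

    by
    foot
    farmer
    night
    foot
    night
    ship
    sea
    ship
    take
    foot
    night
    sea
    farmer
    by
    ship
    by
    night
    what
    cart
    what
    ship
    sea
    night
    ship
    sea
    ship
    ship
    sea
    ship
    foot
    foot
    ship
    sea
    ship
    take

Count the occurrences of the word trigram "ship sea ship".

4

Scanning the 34 overlapping trigram windows for "ship sea ship":
  position 7–9: ship sea ship
  position 25–27: ship sea ship
  position 28–30: ship sea ship
  position 33–35: ship sea ship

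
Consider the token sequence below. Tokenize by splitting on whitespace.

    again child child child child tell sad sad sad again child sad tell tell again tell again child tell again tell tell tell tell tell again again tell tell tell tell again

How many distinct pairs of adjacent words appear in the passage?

12

32 tokens → 31 bigram windows in total.
Repeated bigrams (each contributes count−1 duplicates):
  tell tell: 8
  tell again: 5
  again child: 3
  again tell: 3
  child child: 3
  child tell: 2
  sad sad: 2
19 duplicate windows → 31 − 19 = 12 distinct.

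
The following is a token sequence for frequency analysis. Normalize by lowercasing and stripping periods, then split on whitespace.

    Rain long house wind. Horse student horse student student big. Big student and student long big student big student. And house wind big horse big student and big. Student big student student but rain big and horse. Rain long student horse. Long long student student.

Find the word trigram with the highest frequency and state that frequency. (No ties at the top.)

Trigram frequencies (highest first):
  big student and: 3
  big student big: 2
  student big student: 2
  rain long house: 1
  long house wind: 1
  house wind horse: 1
  … (33 more, each ≤ 1)

"big student and", 3 times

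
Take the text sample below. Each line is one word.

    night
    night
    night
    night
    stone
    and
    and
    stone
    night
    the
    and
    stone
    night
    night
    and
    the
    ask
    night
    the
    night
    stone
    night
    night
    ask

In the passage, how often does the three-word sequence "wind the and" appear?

0

Scanning the 22 overlapping trigram windows for "wind the and":
  (none found)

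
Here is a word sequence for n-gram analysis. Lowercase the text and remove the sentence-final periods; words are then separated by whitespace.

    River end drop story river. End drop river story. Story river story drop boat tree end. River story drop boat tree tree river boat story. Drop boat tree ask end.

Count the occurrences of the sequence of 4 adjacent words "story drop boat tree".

3

Scanning the 27 overlapping 4-gram windows for "story drop boat tree":
  position 12–15: story drop boat tree
  position 18–21: story drop boat tree
  position 25–28: story drop boat tree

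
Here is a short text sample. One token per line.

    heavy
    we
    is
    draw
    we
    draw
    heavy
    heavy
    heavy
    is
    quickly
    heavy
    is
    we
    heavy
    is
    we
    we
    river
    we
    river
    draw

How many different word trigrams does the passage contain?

19

22 tokens → 20 trigram windows in total.
Repeated trigrams (each contributes count−1 duplicates):
  heavy is we: 2
1 duplicate windows → 20 − 1 = 19 distinct.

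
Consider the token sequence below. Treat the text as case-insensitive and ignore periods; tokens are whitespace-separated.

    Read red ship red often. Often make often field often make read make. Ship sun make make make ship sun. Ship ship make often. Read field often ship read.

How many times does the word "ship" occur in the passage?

Scanning the 29 tokens for "ship":
  position 3: ship
  position 14: ship
  position 19: ship
  position 21: ship
  position 22: ship
  position 28: ship

6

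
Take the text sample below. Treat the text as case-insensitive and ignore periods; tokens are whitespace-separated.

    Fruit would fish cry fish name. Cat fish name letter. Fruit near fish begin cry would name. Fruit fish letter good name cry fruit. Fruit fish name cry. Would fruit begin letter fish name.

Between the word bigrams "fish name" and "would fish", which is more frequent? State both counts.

"fish name" (4 vs 1)

"fish name": 4 occurrences
"would fish": 1 occurrence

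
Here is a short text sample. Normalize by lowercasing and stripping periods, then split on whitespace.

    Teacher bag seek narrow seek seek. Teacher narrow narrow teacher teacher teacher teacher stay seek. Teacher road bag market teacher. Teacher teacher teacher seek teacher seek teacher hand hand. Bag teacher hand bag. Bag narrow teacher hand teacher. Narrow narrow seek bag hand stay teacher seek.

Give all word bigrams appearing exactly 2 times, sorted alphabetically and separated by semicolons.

Bigram counts meeting the condition (exactly 2 times):
  hand bag: 2
  narrow narrow: 2
  narrow seek: 2
  narrow teacher: 2
  teacher narrow: 2

hand bag; narrow narrow; narrow seek; narrow teacher; teacher narrow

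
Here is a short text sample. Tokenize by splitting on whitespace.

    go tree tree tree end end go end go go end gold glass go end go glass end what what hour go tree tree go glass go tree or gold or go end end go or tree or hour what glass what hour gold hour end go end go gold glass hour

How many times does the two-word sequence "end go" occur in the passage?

6

Scanning the 51 overlapping bigram windows for "end go":
  position 6–7: end go
  position 8–9: end go
  position 15–16: end go
  position 34–35: end go
  position 46–47: end go
  position 48–49: end go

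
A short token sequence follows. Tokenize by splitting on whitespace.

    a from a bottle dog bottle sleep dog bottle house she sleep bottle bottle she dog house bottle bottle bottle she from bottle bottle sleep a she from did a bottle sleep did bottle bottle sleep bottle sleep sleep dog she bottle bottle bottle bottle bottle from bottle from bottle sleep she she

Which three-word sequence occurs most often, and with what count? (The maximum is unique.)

Trigram frequencies (highest first):
  bottle bottle bottle: 4
  bottle bottle she: 2
  bottle bottle sleep: 2
  bottle from bottle: 2
  a from a: 1
  from a bottle: 1
  … (39 more, each ≤ 1)

"bottle bottle bottle", 4 times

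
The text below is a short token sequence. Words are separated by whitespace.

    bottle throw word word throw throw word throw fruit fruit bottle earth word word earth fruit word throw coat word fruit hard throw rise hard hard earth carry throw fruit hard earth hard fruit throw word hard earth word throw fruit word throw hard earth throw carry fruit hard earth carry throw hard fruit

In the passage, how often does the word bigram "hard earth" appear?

5

Scanning the 53 overlapping bigram windows for "hard earth":
  position 26–27: hard earth
  position 31–32: hard earth
  position 37–38: hard earth
  position 44–45: hard earth
  position 49–50: hard earth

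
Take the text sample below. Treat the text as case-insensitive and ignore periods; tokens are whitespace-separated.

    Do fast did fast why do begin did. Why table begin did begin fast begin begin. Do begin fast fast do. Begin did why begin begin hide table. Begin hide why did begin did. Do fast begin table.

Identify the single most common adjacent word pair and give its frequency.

Bigram frequencies (highest first):
  begin did: 4
  do begin: 3
  do fast: 2
  did why: 2
  table begin: 2
  did begin: 2
  … (18 more, each ≤ 2)

"begin did", 4 times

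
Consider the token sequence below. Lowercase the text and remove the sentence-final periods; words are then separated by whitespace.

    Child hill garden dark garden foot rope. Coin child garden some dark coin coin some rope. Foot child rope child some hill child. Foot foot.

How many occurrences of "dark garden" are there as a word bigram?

1

Scanning the 24 overlapping bigram windows for "dark garden":
  position 4–5: dark garden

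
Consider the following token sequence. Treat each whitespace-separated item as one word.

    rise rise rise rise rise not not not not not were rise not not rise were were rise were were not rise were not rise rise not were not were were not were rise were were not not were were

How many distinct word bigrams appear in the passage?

9

40 tokens → 39 bigram windows in total.
Repeated bigrams (each contributes count−1 duplicates):
  not not: 6
  not were: 5
  rise rise: 5
  were not: 5
  were were: 5
  rise were: 4
  not rise: 3
  rise not: 3
  … (1 more repeated)
30 duplicate windows → 39 − 30 = 9 distinct.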